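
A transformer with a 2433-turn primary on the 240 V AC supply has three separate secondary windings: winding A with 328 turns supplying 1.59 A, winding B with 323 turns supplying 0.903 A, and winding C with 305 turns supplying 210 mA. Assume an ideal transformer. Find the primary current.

I_p ≈ 0.361 A

V_A = 240 × 328/2433 = 32.355 V; V_B = 240 × 323/2433 = 31.862 V; V_C = 240 × 305/2433 = 30.086 V.
P_out = V_A I_A + V_B I_B + V_C I_C = 32.355×1.59 + 31.862×0.903 + 30.086×0.210 = 51.445 + 28.771 + 6.3181 = 86.534 W.
Ideal ⇒ P_in = P_out, so I_p = P_out/V_p = 86.534/240 = 0.361 A.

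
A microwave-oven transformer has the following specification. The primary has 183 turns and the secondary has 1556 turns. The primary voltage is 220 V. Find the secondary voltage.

V_s/V_p = N_s/N_p, so V_s = 220 × 1556/183 = 1870 V.

V_s ≈ 1870 V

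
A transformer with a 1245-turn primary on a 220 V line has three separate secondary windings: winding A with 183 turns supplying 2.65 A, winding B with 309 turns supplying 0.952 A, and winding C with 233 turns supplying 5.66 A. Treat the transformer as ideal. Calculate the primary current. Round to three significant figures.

V_A = 220 × 183/1245 = 32.337 V; V_B = 220 × 309/1245 = 54.602 V; V_C = 220 × 233/1245 = 41.173 V.
P_out = V_A I_A + V_B I_B + V_C I_C = 32.337×2.65 + 54.602×0.952 + 41.173×5.66 = 85.694 + 51.981 + 233.04 = 370.71 W.
Ideal ⇒ P_in = P_out, so I_p = P_out/V_p = 370.71/220 = 1.69 A.

I_p ≈ 1.69 A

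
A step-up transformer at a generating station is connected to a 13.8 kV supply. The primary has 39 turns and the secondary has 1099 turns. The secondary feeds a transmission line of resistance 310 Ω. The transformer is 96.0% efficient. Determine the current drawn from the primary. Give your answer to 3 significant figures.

I_p ≈ 36800 A

V_s = 13800 × 1099/39 = 388880 V.
I_s = V_s/R = 388880/310 = 1254.4 A.
P_out = V_s I_s = 388880 × 1254.4 = 4.8782×10^8 W.
P_in = P_out/η = 4.8782×10^8/0.960 = 5.0815×10^8 W.
I_p = P_in/V_p = 5.0815×10^8/13800 = 36800 A.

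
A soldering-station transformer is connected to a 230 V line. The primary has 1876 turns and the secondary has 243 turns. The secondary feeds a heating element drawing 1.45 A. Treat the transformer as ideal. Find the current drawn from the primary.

I_p ≈ 0.188 A

For an ideal transformer I_p N_p = I_s N_s, so I_p = 1.45 × 243/1876 = 0.188 A.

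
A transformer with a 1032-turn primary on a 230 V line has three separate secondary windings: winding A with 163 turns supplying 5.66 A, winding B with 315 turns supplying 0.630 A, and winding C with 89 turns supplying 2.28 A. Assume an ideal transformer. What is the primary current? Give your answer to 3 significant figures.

V_A = 230 × 163/1032 = 36.328 V; V_B = 230 × 315/1032 = 70.203 V; V_C = 230 × 89/1032 = 19.835 V.
P_out = V_A I_A + V_B I_B + V_C I_C = 36.328×5.66 + 70.203×0.630 + 19.835×2.28 = 205.61 + 44.228 + 45.224 = 295.07 W.
Ideal ⇒ P_in = P_out, so I_p = P_out/V_p = 295.07/230 = 1.28 A.

I_p ≈ 1.28 A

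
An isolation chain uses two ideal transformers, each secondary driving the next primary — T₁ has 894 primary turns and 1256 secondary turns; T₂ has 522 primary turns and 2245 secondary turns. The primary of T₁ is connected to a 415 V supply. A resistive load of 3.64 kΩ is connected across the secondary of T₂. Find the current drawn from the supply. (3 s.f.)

I_supply ≈ 4.16 A

Secondary of T₁: V = 415.00 × 1256/894 = 583.04 V.
Secondary of T₂: V = 583.04 × 2245/522 = 2507.5 V.
I_load = 2507.5/3640 = 0.68888 A, so P_out = 2507.5 × 0.68888 = 1727.4 W.
All ideal ⇒ P_in = P_out, so I_supply = 1727.4/415 = 4.16 A.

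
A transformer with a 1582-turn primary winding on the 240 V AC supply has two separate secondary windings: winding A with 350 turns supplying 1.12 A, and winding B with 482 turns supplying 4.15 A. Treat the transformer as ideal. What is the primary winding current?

V_A = 240 × 350/1582 = 53.097 V; V_B = 240 × 482/1582 = 73.123 V.
P_out = V_A I_A + V_B I_B = 53.097×1.12 + 73.123×4.15 = 59.469 + 303.46 = 362.93 W.
Ideal ⇒ P_in = P_out, so I_p = P_out/V_p = 362.93/240 = 1.51 A.

I_p ≈ 1.51 A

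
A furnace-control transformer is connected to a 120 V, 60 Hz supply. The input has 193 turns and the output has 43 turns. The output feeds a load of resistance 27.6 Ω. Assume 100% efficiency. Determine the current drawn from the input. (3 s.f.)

V_out = V_in × N_out/N_in = 120 × 43/193 = 26.736 V.
I_out = V_out/R = 26.736/27.6 = 0.96869 A.
For an ideal transformer I_in N_in = I_out N_out, so I_in = 0.96869 × 43/193 = 0.216 A.

I_in ≈ 0.216 A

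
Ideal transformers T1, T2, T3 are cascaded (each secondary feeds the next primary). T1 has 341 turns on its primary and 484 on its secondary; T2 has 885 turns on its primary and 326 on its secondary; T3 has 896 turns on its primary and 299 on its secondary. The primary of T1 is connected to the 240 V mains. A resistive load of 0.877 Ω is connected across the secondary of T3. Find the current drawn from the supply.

Secondary of T1: V = 240.00 × 484/341 = 340.65 V.
Secondary of T2: V = 340.65 × 326/885 = 125.48 V.
Secondary of T3: V = 125.48 × 299/896 = 41.874 V.
I_load = 41.874/0.877 = 47.746 A, so P_out = 41.874 × 47.746 = 1999.3 W.
All ideal ⇒ P_in = P_out, so I_supply = 1999.3/240 = 8.33 A.

I_supply ≈ 8.33 A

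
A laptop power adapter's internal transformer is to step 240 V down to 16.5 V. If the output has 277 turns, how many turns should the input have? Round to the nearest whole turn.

N_in = 4029 turns

N_in/N_out = V_in/V_out, so N_in = 277 × 240/16.5 = 4029.1 ≈ 4029 turns.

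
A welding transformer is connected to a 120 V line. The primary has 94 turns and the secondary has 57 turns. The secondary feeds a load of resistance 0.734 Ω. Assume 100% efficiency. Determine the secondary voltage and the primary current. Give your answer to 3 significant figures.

V_s = V_p × N_s/N_p = 120 × 57/94 = 72.766 V.
I_s = V_s/R = 72.766/0.734 = 99.136 A.
I_p = I_s × N_s/N_p = 99.136 × 57/94 = 60.1 A.

V_s ≈ 72.8 V, I_p ≈ 60.1 A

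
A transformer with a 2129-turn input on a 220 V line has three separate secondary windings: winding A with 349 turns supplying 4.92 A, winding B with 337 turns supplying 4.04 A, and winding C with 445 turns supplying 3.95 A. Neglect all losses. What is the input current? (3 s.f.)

V_A = 220 × 349/2129 = 36.064 V; V_B = 220 × 337/2129 = 34.824 V; V_C = 220 × 445/2129 = 45.984 V.
P_out = V_A I_A + V_B I_B + V_C I_C = 36.064×4.92 + 34.824×4.04 + 45.984×3.95 = 177.43 + 140.69 + 181.64 = 499.76 W.
Ideal ⇒ P_in = P_out, so I_in = P_out/V_in = 499.76/220 = 2.27 A.

I_in ≈ 2.27 A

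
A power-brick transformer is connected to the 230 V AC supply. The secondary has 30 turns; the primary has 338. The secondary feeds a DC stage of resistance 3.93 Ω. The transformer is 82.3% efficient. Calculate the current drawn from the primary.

I_p ≈ 0.560 A

V_s = 230 × 30/338 = 20.414 V.
I_s = V_s/R = 20.414/3.93 = 5.1945 A.
P_out = V_s I_s = 20.414 × 5.1945 = 106.04 W.
P_in = P_out/η = 106.04/0.823 = 128.85 W.
I_p = P_in/V_p = 128.85/230 = 0.560 A.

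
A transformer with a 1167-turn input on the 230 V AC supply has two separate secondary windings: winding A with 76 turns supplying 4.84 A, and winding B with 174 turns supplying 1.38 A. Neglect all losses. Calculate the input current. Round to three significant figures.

V_A = 230 × 76/1167 = 14.979 V; V_B = 230 × 174/1167 = 34.293 V.
P_out = V_A I_A + V_B I_B = 14.979×4.84 + 34.293×1.38 = 72.496 + 47.324 = 119.82 W.
Ideal ⇒ P_in = P_out, so I_in = P_out/V_in = 119.82/230 = 0.521 A.

I_in ≈ 0.521 A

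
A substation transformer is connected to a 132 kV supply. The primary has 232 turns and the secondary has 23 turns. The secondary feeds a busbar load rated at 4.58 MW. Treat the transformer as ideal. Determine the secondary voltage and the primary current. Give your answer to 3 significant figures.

V_s ≈ 13100 V, I_p ≈ 34.7 A

V_s = V_p × N_s/N_p = 132000 × 23/232 = 13086 V.
I_s = P/V_s = 4.58×10^6/13086 = 349.99 A.
I_p = I_s × N_s/N_p = 349.99 × 23/232 = 34.7 A.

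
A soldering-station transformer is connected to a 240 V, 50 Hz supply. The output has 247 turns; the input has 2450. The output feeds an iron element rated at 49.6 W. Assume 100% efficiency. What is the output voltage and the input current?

V_out ≈ 24.2 V, I_in ≈ 0.207 A

V_out = V_in × N_out/N_in = 240 × 247/2450 = 24.196 V.
I_out = P/V_out = 49.6/24.196 = 2.0499 A.
I_in = I_out × N_out/N_in = 2.0499 × 247/2450 = 0.207 A.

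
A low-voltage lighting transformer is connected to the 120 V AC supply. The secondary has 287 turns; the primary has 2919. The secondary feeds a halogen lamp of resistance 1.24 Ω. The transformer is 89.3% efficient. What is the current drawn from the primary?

V_s = 120 × 287/2919 = 11.799 V.
I_s = V_s/R = 11.799/1.24 = 9.5150 A.
P_out = V_s I_s = 11.799 × 9.5150 = 112.26 W.
P_in = P_out/η = 112.26/0.893 = 125.71 W.
I_p = P_in/V_p = 125.71/120 = 1.05 A.

I_p ≈ 1.05 A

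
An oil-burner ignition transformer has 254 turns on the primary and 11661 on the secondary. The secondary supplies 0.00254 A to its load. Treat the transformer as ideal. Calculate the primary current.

I_p ≈ 0.117 A

For an ideal transformer I_p/I_s = N_s/N_p, so I_p = 0.00254 × 11661/254 = 0.117 A.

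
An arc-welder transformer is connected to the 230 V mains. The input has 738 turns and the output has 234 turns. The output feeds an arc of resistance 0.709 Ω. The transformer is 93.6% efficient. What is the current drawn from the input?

V_out = 230 × 234/738 = 72.927 V.
I_out = V_out/R = 72.927/0.709 = 102.86 A.
P_out = V_out I_out = 72.927 × 102.86 = 7501.2 W.
P_in = P_out/η = 7501.2/0.936 = 8014.1 W.
I_in = P_in/V_in = 8014.1/230 = 34.8 A.

I_in ≈ 34.8 A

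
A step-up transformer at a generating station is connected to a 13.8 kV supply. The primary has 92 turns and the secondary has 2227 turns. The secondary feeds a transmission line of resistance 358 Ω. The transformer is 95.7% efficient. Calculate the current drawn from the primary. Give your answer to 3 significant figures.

V_s = 13800 × 2227/92 = 334050 V.
I_s = V_s/R = 334050/358 = 933.10 A.
P_out = V_s I_s = 334050 × 933.10 = 3.1170×10^8 W.
P_in = P_out/η = 3.1170×10^8/0.957 = 3.2571×10^8 W.
I_p = P_in/V_p = 3.2571×10^8/13800 = 23600 A.

I_p ≈ 23600 A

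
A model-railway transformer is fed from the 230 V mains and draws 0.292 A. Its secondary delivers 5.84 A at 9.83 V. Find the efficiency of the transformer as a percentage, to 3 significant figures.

P_in = 230 × 0.292 = 67.1600 W.
P_out = 9.83 × 5.84 = 57.4072 W.
η = P_out/P_in = 57.4072/67.1600 = 0.855.

η ≈ 85.5%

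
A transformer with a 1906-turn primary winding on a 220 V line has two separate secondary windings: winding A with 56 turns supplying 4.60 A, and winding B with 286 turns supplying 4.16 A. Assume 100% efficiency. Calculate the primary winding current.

I_p ≈ 0.759 A

V_A = 220 × 56/1906 = 6.4638 V; V_B = 220 × 286/1906 = 33.012 V.
P_out = V_A I_A + V_B I_B = 6.4638×4.60 + 33.012×4.16 = 29.733 + 137.33 = 167.06 W.
Ideal ⇒ P_in = P_out, so I_p = P_out/V_p = 167.06/220 = 0.759 A.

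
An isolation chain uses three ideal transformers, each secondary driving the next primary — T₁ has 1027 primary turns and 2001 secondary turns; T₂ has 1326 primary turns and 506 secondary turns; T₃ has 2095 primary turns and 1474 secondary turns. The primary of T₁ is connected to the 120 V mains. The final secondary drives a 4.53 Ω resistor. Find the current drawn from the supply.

After T₁: V = 120.00 × 2001/1027 = 233.81 V.
After T₂: V = 233.81 × 506/1326 = 89.221 V.
After T₃: V = 89.221 × 1474/2095 = 62.774 V.
I_load = 62.774/4.53 = 13.857 A, so P_out = 62.774 × 13.857 = 869.88 W.
All ideal ⇒ P_in = P_out, so I_supply = 869.88/120 = 7.25 A.

I_supply ≈ 7.25 A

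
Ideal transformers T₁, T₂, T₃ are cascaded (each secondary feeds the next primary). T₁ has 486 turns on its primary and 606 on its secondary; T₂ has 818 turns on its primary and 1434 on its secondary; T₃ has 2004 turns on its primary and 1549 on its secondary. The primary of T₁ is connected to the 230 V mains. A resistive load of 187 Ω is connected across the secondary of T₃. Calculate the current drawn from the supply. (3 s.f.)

After T₁: V = 230.00 × 606/486 = 286.79 V.
After T₂: V = 286.79 × 1434/818 = 502.76 V.
After T₃: V = 502.76 × 1549/2004 = 388.61 V.
I_load = 388.61/187 = 2.0781 A, so P_out = 388.61 × 2.0781 = 807.58 W.
All ideal ⇒ P_in = P_out, so I_supply = 807.58/230 = 3.51 A.

I_supply ≈ 3.51 A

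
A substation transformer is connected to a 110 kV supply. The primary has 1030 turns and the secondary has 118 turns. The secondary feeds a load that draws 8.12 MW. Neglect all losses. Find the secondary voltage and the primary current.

V_s = V_p × N_s/N_p = 110000 × 118/1030 = 12602 V.
I_s = P/V_s = 8.12×10^6/12602 = 644.35 A.
I_p = I_s × N_s/N_p = 644.35 × 118/1030 = 73.8 A.

V_s ≈ 12600 V, I_p ≈ 73.8 A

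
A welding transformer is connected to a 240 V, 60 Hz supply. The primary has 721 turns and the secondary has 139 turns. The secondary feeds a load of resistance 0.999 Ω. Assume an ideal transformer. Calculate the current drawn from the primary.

I_p ≈ 8.93 A

V_s = V_p × N_s/N_p = 240 × 139/721 = 46.269 V.
I_s = V_s/R = 46.269/0.999 = 46.315 A.
For an ideal transformer I_p N_p = I_s N_s, so I_p = 46.315 × 139/721 = 8.93 A.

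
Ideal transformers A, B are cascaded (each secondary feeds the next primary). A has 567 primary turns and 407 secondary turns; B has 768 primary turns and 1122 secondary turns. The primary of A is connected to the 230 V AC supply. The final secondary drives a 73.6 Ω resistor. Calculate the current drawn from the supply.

I_supply ≈ 3.44 A

Secondary of A: V = 230.00 × 407/567 = 165.10 V.
Secondary of B: V = 165.10 × 1122/768 = 241.20 V.
I_load = 241.20/73.6 = 3.2771 A, so P_out = 241.20 × 3.2771 = 790.43 W.
All ideal ⇒ P_in = P_out, so I_supply = 790.43/230 = 3.44 A.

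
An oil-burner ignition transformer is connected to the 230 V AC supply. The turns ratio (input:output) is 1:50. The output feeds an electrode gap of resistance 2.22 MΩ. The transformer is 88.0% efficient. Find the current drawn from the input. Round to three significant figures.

I_in ≈ 0.294 A

V_out = 230 × 50/1 = 11500 V.
I_out = V_out/R = 11500/(2.22×10^6) = 0.0051802 A.
P_out = V_out I_out = 11500 × 0.0051802 = 59.572 W.
P_in = P_out/η = 59.572/0.880 = 67.696 W.
I_in = P_in/V_in = 67.696/230 = 0.294 A.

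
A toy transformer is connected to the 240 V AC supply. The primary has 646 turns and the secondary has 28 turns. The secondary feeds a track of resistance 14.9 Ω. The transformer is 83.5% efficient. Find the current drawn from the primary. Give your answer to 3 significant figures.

V_s = 240 × 28/646 = 10.402 V.
I_s = V_s/R = 10.402/14.9 = 0.69815 A.
P_out = V_s I_s = 10.402 × 0.69815 = 7.2625 W.
P_in = P_out/η = 7.2625/0.835 = 8.6976 W.
I_p = P_in/V_p = 8.6976/240 = 0.0362 A.

I_p ≈ 0.0362 A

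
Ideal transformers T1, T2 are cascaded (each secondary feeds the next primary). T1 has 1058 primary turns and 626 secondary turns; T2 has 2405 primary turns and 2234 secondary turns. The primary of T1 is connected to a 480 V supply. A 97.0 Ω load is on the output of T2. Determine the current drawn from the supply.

I_supply ≈ 1.49 A

After T1: V = 480.00 × 626/1058 = 284.01 V.
After T2: V = 284.01 × 2234/2405 = 263.81 V.
I_load = 263.81/97.0 = 2.7197 A, so P_out = 263.81 × 2.7197 = 717.50 W.
All ideal ⇒ P_in = P_out, so I_supply = 717.50/480 = 1.49 A.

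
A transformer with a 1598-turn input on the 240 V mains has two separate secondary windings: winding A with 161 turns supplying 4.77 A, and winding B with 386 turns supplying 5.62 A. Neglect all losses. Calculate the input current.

I_in ≈ 1.84 A

V_A = 240 × 161/1598 = 24.180 V; V_B = 240 × 386/1598 = 57.972 V.
P_out = V_A I_A + V_B I_B = 24.180×4.77 + 57.972×5.62 = 115.34 + 325.81 = 441.14 W.
Ideal ⇒ P_in = P_out, so I_in = P_out/V_in = 441.14/240 = 1.84 A.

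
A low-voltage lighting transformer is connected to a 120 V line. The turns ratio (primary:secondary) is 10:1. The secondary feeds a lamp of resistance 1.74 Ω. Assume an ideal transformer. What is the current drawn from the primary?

V_s = V_p × N_s/N_p = 120 × 1/10 = 12.000 V.
I_s = V_s/R = 12.000/1.74 = 6.8966 A.
For an ideal transformer I_p N_p = I_s N_s, so I_p = 6.8966 × 1/10 = 0.690 A.

I_p ≈ 0.690 A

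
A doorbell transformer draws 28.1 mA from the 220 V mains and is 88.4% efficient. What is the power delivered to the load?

P_in = V_p I_p = 220 × 0.0281 = 6.1820 W.
P_out = η P_in = 0.884 × 6.1820 = 5.46 W.

P_out ≈ 5.46 W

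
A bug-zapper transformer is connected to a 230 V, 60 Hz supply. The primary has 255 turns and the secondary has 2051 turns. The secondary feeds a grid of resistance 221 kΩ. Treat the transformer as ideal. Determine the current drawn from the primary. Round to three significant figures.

I_p ≈ 0.0673 A

V_s = V_p × N_s/N_p = 230 × 2051/255 = 1849.9 V.
I_s = V_s/R = 1849.9/221000 = 0.0083707 A.
For an ideal transformer I_p N_p = I_s N_s, so I_p = 0.0083707 × 2051/255 = 0.0673 A.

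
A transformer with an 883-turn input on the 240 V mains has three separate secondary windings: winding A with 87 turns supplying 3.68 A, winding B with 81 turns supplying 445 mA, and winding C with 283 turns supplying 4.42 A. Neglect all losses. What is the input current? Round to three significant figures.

V_A = 240 × 87/883 = 23.647 V; V_B = 240 × 81/883 = 22.016 V; V_C = 240 × 283/883 = 76.920 V.
P_out = V_A I_A + V_B I_B + V_C I_C = 23.647×3.68 + 22.016×0.445 + 76.920×4.42 = 87.020 + 9.7971 + 339.98 = 436.80 W.
Ideal ⇒ P_in = P_out, so I_in = P_out/V_in = 436.80/240 = 1.82 A.

I_in ≈ 1.82 A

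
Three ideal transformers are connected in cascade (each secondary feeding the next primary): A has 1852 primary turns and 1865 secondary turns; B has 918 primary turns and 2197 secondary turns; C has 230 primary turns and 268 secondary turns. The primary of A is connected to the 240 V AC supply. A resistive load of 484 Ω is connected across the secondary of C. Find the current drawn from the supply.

Secondary of A: V = 240.00 × 1865/1852 = 241.68 V.
Secondary of B: V = 241.68 × 2197/918 = 578.41 V.
Secondary of C: V = 578.41 × 268/230 = 673.97 V.
I_load = 673.97/484 = 1.3925 A, so P_out = 673.97 × 1.3925 = 938.52 W.
All ideal ⇒ P_in = P_out, so I_supply = 938.52/240 = 3.91 A.

I_supply ≈ 3.91 A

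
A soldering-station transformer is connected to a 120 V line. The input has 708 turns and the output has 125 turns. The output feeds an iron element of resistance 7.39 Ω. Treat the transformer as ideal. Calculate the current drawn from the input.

V_out = V_in × N_out/N_in = 120 × 125/708 = 21.186 V.
I_out = V_out/R = 21.186/7.39 = 2.8669 A.
For an ideal transformer I_in N_in = I_out N_out, so I_in = 2.8669 × 125/708 = 0.506 A.

I_in ≈ 0.506 A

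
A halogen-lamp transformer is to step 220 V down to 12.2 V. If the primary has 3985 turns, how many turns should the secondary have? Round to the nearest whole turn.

N_s = 221 turns

N_s/N_p = V_s/V_p, so N_s = 3985 × 12.2/220 = 221.0 ≈ 221 turns.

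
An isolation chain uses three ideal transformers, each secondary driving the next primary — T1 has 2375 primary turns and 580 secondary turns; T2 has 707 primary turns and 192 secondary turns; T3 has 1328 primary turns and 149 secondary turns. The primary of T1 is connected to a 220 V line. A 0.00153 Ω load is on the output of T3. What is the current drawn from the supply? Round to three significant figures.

After T1: V = 220.00 × 580/2375 = 53.726 V.
After T2: V = 53.726 × 192/707 = 14.590 V.
After T3: V = 14.590 × 149/1328 = 1.6370 V.
I_load = 1.6370/0.00153 = 1070.0 A, so P_out = 1.6370 × 1070.0 = 1751.6 W.
All ideal ⇒ P_in = P_out, so I_supply = 1751.6/220 = 7.96 A.

I_supply ≈ 7.96 A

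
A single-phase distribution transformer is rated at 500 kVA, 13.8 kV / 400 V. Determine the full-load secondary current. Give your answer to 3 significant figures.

I_s = S/V_s = 500000/400 = 1250 A.

I_s ≈ 1250 A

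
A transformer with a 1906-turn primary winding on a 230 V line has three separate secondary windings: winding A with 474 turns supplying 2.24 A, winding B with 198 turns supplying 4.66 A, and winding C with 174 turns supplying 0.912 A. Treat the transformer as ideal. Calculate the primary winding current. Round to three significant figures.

I_p ≈ 1.12 A

V_A = 230 × 474/1906 = 57.198 V; V_B = 230 × 198/1906 = 23.893 V; V_C = 230 × 174/1906 = 20.997 V.
P_out = V_A I_A + V_B I_B + V_C I_C = 57.198×2.24 + 23.893×4.66 + 20.997×0.912 = 128.12 + 111.34 + 19.149 = 258.61 W.
Ideal ⇒ P_in = P_out, so I_p = P_out/V_p = 258.61/230 = 1.12 A.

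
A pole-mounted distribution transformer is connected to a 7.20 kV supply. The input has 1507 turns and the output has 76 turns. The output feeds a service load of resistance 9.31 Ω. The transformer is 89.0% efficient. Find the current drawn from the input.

I_in ≈ 2.21 A

V_out = 7200 × 76/1507 = 363.11 V.
I_out = V_out/R = 363.11/9.31 = 39.002 A.
P_out = V_out I_out = 363.11 × 39.002 = 14162 W.
P_in = P_out/η = 14162/0.890 = 15912 W.
I_in = P_in/V_in = 15912/7200 = 2.21 A.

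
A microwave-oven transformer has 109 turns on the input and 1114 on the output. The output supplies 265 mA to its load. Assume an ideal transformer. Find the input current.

For an ideal transformer I_in/I_out = N_out/N_in, so I_in = 0.265 × 1114/109 = 2.71 A.

I_in ≈ 2.71 A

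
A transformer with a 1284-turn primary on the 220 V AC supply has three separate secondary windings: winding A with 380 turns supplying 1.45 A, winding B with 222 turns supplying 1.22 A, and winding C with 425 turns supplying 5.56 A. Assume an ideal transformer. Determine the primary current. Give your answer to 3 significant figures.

I_p ≈ 2.48 A

V_A = 220 × 380/1284 = 65.109 V; V_B = 220 × 222/1284 = 38.037 V; V_C = 220 × 425/1284 = 72.819 V.
P_out = V_A I_A + V_B I_B + V_C I_C = 65.109×1.45 + 38.037×1.22 + 72.819×5.56 = 94.408 + 46.406 + 404.88 = 545.69 W.
Ideal ⇒ P_in = P_out, so I_p = P_out/V_p = 545.69/220 = 2.48 A.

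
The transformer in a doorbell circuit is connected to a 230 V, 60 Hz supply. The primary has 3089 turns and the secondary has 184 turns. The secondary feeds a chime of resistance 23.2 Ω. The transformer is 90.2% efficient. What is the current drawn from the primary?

I_p ≈ 0.0390 A

V_s = 230 × 184/3089 = 13.700 V.
I_s = V_s/R = 13.700/23.2 = 0.59053 A.
P_out = V_s I_s = 13.700 × 0.59053 = 8.0904 W.
P_in = P_out/η = 8.0904/0.902 = 8.9694 W.
I_p = P_in/V_p = 8.9694/230 = 0.0390 A.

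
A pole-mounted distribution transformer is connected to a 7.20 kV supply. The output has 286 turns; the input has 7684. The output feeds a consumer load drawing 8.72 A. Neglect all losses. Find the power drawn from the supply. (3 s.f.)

I_in = I_out × N_out/N_in = 8.72 × 286/7684 = 0.32456 A.
P = V_in I_in = 7200 × 0.32456 = 2340 W.

P ≈ 2340 W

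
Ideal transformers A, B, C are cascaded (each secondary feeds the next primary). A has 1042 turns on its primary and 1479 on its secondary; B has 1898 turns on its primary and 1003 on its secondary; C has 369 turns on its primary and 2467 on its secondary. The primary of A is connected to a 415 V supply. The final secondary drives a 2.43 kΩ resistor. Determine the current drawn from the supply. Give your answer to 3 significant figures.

I_supply ≈ 4.29 A

Secondary of A: V = 415.00 × 1479/1042 = 589.05 V.
Secondary of B: V = 589.05 × 1003/1898 = 311.28 V.
Secondary of C: V = 311.28 × 2467/369 = 2081.1 V.
I_load = 2081.1/2430 = 0.85643 A, so P_out = 2081.1 × 0.85643 = 1782.3 W.
All ideal ⇒ P_in = P_out, so I_supply = 1782.3/415 = 4.29 A.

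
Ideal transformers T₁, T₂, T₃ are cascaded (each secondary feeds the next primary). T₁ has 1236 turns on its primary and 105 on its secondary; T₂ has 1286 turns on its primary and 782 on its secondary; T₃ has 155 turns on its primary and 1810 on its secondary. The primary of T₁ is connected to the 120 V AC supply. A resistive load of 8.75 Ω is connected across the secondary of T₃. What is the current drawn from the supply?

After T₁: V = 120.00 × 105/1236 = 10.194 V.
After T₂: V = 10.194 × 782/1286 = 6.1989 V.
After T₃: V = 6.1989 × 1810/155 = 72.388 V.
I_load = 72.388/8.75 = 8.2729 A, so P_out = 72.388 × 8.2729 = 598.85 W.
All ideal ⇒ P_in = P_out, so I_supply = 598.85/120 = 4.99 A.

I_supply ≈ 4.99 A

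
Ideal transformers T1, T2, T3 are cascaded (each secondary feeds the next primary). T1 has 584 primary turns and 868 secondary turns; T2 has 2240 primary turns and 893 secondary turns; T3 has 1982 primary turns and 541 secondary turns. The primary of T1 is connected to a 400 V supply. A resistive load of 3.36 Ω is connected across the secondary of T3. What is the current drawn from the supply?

I_supply ≈ 3.11 A

After T1: V = 400.00 × 868/584 = 594.52 V.
After T2: V = 594.52 × 893/2240 = 237.01 V.
After T3: V = 237.01 × 541/1982 = 64.694 V.
I_load = 64.694/3.36 = 19.254 A, so P_out = 64.694 × 19.254 = 1245.6 W.
All ideal ⇒ P_in = P_out, so I_supply = 1245.6/400 = 3.11 A.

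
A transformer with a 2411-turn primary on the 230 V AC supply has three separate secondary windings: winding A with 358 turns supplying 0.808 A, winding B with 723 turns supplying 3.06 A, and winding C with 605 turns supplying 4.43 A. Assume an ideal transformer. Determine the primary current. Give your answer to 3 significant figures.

I_p ≈ 2.15 A

V_A = 230 × 358/2411 = 34.152 V; V_B = 230 × 723/2411 = 68.971 V; V_C = 230 × 605/2411 = 57.715 V.
P_out = V_A I_A + V_B I_B + V_C I_C = 34.152×0.808 + 68.971×3.06 + 57.715×4.43 = 27.595 + 211.05 + 255.68 = 494.32 W.
Ideal ⇒ P_in = P_out, so I_p = P_out/V_p = 494.32/230 = 2.15 A.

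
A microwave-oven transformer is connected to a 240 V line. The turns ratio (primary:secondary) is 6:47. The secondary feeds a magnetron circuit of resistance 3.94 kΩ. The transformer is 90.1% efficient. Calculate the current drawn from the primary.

V_s = 240 × 47/6 = 1880.0 V.
I_s = V_s/R = 1880.0/3940 = 0.47716 A.
P_out = V_s I_s = 1880.0 × 0.47716 = 897.06 W.
P_in = P_out/η = 897.06/0.901 = 995.62 W.
I_p = P_in/V_p = 995.62/240 = 4.15 A.

I_p ≈ 4.15 A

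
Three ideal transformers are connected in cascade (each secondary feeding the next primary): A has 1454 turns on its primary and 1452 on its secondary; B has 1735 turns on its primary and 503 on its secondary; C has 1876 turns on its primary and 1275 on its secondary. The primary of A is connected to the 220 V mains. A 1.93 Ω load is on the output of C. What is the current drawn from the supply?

Secondary of A: V = 220.00 × 1452/1454 = 219.70 V.
Secondary of B: V = 219.70 × 503/1735 = 63.693 V.
Secondary of C: V = 63.693 × 1275/1876 = 43.288 V.
I_load = 43.288/1.93 = 22.429 A, so P_out = 43.288 × 22.429 = 970.92 W.
All ideal ⇒ P_in = P_out, so I_supply = 970.92/220 = 4.41 A.

I_supply ≈ 4.41 A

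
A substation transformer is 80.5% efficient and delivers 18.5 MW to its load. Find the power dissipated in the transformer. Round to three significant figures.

P_loss ≈ 4.48×10^6 W

P_in = P_out/η = 1.85×10^7/0.805 = 2.29814×10^7 W.
P_loss = P_in − P_out = 2.29814×10^7 − 1.85×10^7 = 4.48×10^6 W.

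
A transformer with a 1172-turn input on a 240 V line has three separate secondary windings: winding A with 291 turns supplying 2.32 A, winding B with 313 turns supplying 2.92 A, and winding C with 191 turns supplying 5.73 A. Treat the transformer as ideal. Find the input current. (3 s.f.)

V_A = 240 × 291/1172 = 59.590 V; V_B = 240 × 313/1172 = 64.096 V; V_C = 240 × 191/1172 = 39.113 V.
P_out = V_A I_A + V_B I_B + V_C I_C = 59.590×2.32 + 64.096×2.92 + 39.113×5.73 = 138.25 + 187.16 + 224.12 = 549.52 W.
Ideal ⇒ P_in = P_out, so I_in = P_out/V_in = 549.52/240 = 2.29 A.

I_in ≈ 2.29 A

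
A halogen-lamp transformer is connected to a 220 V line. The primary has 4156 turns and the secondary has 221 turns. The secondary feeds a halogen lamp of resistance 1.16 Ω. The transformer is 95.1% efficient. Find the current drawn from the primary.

V_s = 220 × 221/4156 = 11.699 V.
I_s = V_s/R = 11.699/1.16 = 10.085 A.
P_out = V_s I_s = 11.699 × 10.085 = 117.98 W.
P_in = P_out/η = 117.98/0.951 = 124.06 W.
I_p = P_in/V_p = 124.06/220 = 0.564 A.

I_p ≈ 0.564 A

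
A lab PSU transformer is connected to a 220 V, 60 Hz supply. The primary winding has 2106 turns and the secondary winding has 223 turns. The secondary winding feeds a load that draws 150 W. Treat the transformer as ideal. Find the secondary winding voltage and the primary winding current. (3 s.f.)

V_s = V_p × N_s/N_p = 220 × 223/2106 = 23.295 V.
I_s = P/V_s = 150/23.295 = 6.4391 A.
I_p = I_s × N_s/N_p = 6.4391 × 223/2106 = 0.682 A.

V_s ≈ 23.3 V, I_p ≈ 0.682 A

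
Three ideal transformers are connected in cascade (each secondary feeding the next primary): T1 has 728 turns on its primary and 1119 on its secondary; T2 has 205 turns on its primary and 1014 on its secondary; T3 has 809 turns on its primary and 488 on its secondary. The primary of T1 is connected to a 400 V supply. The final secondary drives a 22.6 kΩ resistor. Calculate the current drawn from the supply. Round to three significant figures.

I_supply ≈ 0.372 A

Secondary of T1: V = 400.00 × 1119/728 = 614.84 V.
Secondary of T2: V = 614.84 × 1014/205 = 3041.2 V.
Secondary of T3: V = 3041.2 × 488/809 = 1834.5 V.
I_load = 1834.5/22600 = 0.081172 A, so P_out = 1834.5 × 0.081172 = 148.91 W.
All ideal ⇒ P_in = P_out, so I_supply = 148.91/400 = 0.372 A.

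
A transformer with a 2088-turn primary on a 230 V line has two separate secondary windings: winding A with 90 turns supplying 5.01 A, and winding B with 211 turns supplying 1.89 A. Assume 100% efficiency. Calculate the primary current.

I_p ≈ 0.407 A

V_A = 230 × 90/2088 = 9.9138 V; V_B = 230 × 211/2088 = 23.242 V.
P_out = V_A I_A + V_B I_B = 9.9138×5.01 + 23.242×1.89 = 49.668 + 43.928 = 93.596 W.
Ideal ⇒ P_in = P_out, so I_p = P_out/V_p = 93.596/230 = 0.407 A.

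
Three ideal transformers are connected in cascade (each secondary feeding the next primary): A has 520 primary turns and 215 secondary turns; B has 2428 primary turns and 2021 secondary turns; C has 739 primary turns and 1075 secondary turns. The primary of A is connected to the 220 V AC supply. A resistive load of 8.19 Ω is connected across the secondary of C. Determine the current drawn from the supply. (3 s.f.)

Secondary of A: V = 220.00 × 215/520 = 90.962 V.
Secondary of B: V = 90.962 × 2021/2428 = 75.714 V.
Secondary of C: V = 75.714 × 1075/739 = 110.14 V.
I_load = 110.14/8.19 = 13.448 A, so P_out = 110.14 × 13.448 = 1481.1 W.
All ideal ⇒ P_in = P_out, so I_supply = 1481.1/220 = 6.73 A.

I_supply ≈ 6.73 A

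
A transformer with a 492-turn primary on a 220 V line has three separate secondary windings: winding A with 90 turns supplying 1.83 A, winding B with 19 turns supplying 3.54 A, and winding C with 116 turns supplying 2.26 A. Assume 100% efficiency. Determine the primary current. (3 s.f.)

V_A = 220 × 90/492 = 40.244 V; V_B = 220 × 19/492 = 8.4959 V; V_C = 220 × 116/492 = 51.870 V.
P_out = V_A I_A + V_B I_B + V_C I_C = 40.244×1.83 + 8.4959×3.54 + 51.870×2.26 = 73.646 + 30.076 + 117.23 = 220.95 W.
Ideal ⇒ P_in = P_out, so I_p = P_out/V_p = 220.95/220 = 1.00 A.

I_p ≈ 1.00 A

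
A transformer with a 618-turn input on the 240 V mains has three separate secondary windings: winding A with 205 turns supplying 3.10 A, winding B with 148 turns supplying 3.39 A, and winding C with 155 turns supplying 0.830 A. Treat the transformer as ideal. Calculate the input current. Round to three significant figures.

V_A = 240 × 205/618 = 79.612 V; V_B = 240 × 148/618 = 57.476 V; V_C = 240 × 155/618 = 60.194 V.
P_out = V_A I_A + V_B I_B + V_C I_C = 79.612×3.10 + 57.476×3.39 + 60.194×0.830 = 246.80 + 194.84 + 49.961 = 491.60 W.
Ideal ⇒ P_in = P_out, so I_in = P_out/V_in = 491.60/240 = 2.05 A.

I_in ≈ 2.05 A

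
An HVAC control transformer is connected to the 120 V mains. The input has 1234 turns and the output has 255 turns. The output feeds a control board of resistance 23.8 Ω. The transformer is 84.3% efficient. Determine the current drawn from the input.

V_out = 120 × 255/1234 = 24.797 V.
I_out = V_out/R = 24.797/23.8 = 1.0419 A.
P_out = V_out I_out = 24.797 × 1.0419 = 25.837 W.
P_in = P_out/η = 25.837/0.843 = 30.648 W.
I_in = P_in/V_in = 30.648/120 = 0.255 A.

I_in ≈ 0.255 A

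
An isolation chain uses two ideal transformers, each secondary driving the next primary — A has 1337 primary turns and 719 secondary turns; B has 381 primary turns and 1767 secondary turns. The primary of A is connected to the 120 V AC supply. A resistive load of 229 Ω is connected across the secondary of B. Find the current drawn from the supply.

I_supply ≈ 3.26 A

After A: V = 120.00 × 719/1337 = 64.533 V.
After B: V = 64.533 × 1767/381 = 299.29 V.
I_load = 299.29/229 = 1.3069 A, so P_out = 299.29 × 1.3069 = 391.15 W.
All ideal ⇒ P_in = P_out, so I_supply = 391.15/120 = 3.26 A.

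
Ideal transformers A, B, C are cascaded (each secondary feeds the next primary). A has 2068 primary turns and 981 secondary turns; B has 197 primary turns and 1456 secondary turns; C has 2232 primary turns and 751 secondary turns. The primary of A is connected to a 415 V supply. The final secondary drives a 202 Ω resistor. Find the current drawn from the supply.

I_supply ≈ 2.86 A

After A: V = 415.00 × 981/2068 = 196.86 V.
After B: V = 196.86 × 1456/197 = 1455.0 V.
After C: V = 1455.0 × 751/2232 = 489.56 V.
I_load = 489.56/202 = 2.4236 A, so P_out = 489.56 × 2.4236 = 1186.5 W.
All ideal ⇒ P_in = P_out, so I_supply = 1186.5/415 = 2.86 A.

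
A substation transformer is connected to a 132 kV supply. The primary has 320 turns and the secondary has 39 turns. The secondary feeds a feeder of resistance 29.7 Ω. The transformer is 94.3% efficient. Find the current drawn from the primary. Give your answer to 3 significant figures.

V_s = 132000 × 39/320 = 16088 V.
I_s = V_s/R = 16088/29.7 = 541.67 A.
P_out = V_s I_s = 16088 × 541.67 = 8.7141×10^6 W.
P_in = P_out/η = 8.7141×10^6/0.943 = 9.2408×10^6 W.
I_p = P_in/V_p = 9.2408×10^6/132000 = 70.0 A.

I_p ≈ 70.0 A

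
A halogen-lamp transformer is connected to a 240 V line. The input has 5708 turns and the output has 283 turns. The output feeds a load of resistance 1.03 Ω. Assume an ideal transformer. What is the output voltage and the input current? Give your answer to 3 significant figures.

V_out = V_in × N_out/N_in = 240 × 283/5708 = 11.899 V.
I_out = V_out/R = 11.899/1.03 = 11.553 A.
I_in = I_out × N_out/N_in = 11.553 × 283/5708 = 0.573 A.

V_out ≈ 11.9 V, I_in ≈ 0.573 A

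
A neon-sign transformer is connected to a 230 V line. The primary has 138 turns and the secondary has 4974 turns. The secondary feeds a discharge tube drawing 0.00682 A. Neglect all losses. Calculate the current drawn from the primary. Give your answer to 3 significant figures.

I_p ≈ 0.246 A

For an ideal transformer I_p N_p = I_s N_s, so I_p = 0.00682 × 4974/138 = 0.246 A.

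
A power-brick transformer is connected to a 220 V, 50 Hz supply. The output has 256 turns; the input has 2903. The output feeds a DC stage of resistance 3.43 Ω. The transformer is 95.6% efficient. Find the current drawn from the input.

V_out = 220 × 256/2903 = 19.401 V.
I_out = V_out/R = 19.401/3.43 = 5.6562 A.
P_out = V_out I_out = 19.401 × 5.6562 = 109.73 W.
P_in = P_out/η = 109.73/0.956 = 114.78 W.
I_in = P_in/V_in = 114.78/220 = 0.522 A.

I_in ≈ 0.522 A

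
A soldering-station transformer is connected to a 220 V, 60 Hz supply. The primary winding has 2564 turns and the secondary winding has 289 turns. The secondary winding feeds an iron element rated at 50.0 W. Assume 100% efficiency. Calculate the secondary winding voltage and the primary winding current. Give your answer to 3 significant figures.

V_s = V_p × N_s/N_p = 220 × 289/2564 = 24.797 V.
I_s = P/V_s = 50.0/24.797 = 2.0164 A.
I_p = I_s × N_s/N_p = 2.0164 × 289/2564 = 0.227 A.

V_s ≈ 24.8 V, I_p ≈ 0.227 A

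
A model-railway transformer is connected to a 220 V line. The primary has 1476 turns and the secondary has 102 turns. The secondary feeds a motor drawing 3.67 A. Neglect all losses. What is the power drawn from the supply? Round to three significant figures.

P ≈ 55.8 W

I_p = I_s × N_s/N_p = 3.67 × 102/1476 = 0.25362 A.
P = V_p I_p = 220 × 0.25362 = 55.8 W.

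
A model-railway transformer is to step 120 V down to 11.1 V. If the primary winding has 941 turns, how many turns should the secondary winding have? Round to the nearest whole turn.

N_s/N_p = V_s/V_p, so N_s = 941 × 11.1/120 = 87.0 ≈ 87 turns.

N_s = 87 turns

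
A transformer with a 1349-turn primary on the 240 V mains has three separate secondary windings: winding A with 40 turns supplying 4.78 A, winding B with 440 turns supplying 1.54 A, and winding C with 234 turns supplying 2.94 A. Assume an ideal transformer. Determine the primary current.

V_A = 240 × 40/1349 = 7.1164 V; V_B = 240 × 440/1349 = 78.280 V; V_C = 240 × 234/1349 = 41.631 V.
P_out = V_A I_A + V_B I_B + V_C I_C = 7.1164×4.78 + 78.280×1.54 + 41.631×2.94 = 34.016 + 120.55 + 122.39 = 276.96 W.
Ideal ⇒ P_in = P_out, so I_p = P_out/V_p = 276.96/240 = 1.15 A.

I_p ≈ 1.15 A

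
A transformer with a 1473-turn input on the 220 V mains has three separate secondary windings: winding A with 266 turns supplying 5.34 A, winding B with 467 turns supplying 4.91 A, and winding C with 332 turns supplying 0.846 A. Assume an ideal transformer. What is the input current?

I_in ≈ 2.71 A

V_A = 220 × 266/1473 = 39.728 V; V_B = 220 × 467/1473 = 69.749 V; V_C = 220 × 332/1473 = 49.586 V.
P_out = V_A I_A + V_B I_B + V_C I_C = 39.728×5.34 + 69.749×4.91 + 49.586×0.846 = 212.15 + 342.47 + 41.950 = 596.57 W.
Ideal ⇒ P_in = P_out, so I_in = P_out/V_in = 596.57/220 = 2.71 A.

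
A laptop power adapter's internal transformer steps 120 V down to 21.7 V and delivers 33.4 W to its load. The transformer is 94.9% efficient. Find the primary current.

P_in = P_out/η = 33.4/0.949 = 35.195 W.
I_p = P_in/V_p = 35.195/120 = 0.293 A.

I_p ≈ 0.293 A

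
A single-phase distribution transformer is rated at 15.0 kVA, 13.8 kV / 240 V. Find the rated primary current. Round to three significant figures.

I_p ≈ 1.09 A

I_p = S/V_p = 15000/13800 = 1.09 A.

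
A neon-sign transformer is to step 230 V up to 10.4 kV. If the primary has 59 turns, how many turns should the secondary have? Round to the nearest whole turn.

N_s = 2668 turns

N_s/N_p = V_s/V_p, so N_s = 59 × 10400/230 = 2667.8 ≈ 2668 turns.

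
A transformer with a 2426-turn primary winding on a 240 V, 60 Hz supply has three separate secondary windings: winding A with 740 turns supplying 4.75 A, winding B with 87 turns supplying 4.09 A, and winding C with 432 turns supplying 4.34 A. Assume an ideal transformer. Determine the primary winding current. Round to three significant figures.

I_p ≈ 2.37 A

V_A = 240 × 740/2426 = 73.207 V; V_B = 240 × 87/2426 = 8.6068 V; V_C = 240 × 432/2426 = 42.737 V.
P_out = V_A I_A + V_B I_B + V_C I_C = 73.207×4.75 + 8.6068×4.09 + 42.737×4.34 = 347.73 + 35.202 + 185.48 = 568.41 W.
Ideal ⇒ P_in = P_out, so I_p = P_out/V_p = 568.41/240 = 2.37 A.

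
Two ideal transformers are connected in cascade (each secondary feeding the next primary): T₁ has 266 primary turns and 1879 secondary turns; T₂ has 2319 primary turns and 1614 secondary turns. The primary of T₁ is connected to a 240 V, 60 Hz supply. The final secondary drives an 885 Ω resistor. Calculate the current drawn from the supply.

Secondary of T₁: V = 240.00 × 1879/266 = 1695.3 V.
Secondary of T₂: V = 1695.3 × 1614/2319 = 1179.9 V.
I_load = 1179.9/885 = 1.3333 A, so P_out = 1179.9 × 1.3333 = 1573.2 W.
All ideal ⇒ P_in = P_out, so I_supply = 1573.2/240 = 6.55 A.

I_supply ≈ 6.55 A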